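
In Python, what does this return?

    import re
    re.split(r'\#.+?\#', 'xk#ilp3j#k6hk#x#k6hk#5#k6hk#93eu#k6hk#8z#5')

A non-greedy quantifier consumes as few characters as it can — just enough that the remainder of the pattern still matches from where it stops; whatever follows it matches normally.
Each match becomes a cut point; 6 segments remain.

['xk', 'k6hk', 'k6hk', 'k6hk', 'k6hk', '5']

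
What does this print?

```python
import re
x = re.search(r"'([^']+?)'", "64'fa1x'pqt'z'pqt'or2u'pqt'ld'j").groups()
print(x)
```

('fa1x',)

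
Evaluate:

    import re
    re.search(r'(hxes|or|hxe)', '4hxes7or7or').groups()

The match spans [1:5] → 'hxes'.
Captured: group 1 = 'hxes'.

('hxes',)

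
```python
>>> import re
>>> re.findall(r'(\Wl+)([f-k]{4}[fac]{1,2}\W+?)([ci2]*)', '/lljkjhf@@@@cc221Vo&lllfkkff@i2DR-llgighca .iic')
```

[('/ll', 'jkjhf@', ''), ('&lll', 'fkkff@', 'i2'), ('-ll', 'gighca ', '')]

The pattern matches a non-word character, then one or more of a literal 'l' (captured); then exactly 4 of a character in [f-k], then 1 to 2 of one of [fac], then one or more of a non-word character (lazy) (captured); then zero or more of one of [ci2] (captured).
Scanning left to right: at [0:9] match '/lljkjhf@', groups = ('/ll', 'jkjhf@', ''); at [19:31] match '&lllfkkff@i2', groups = ('&lll', 'fkkff@', 'i2'); at [33:43] match '-llgighca ', groups = ('-ll', 'gighca ', '').
3 groups means each result is a tuple of 3 captured strings — 3 here.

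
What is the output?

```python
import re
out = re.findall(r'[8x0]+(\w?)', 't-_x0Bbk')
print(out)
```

`findall` collects group 1 from the one match (1 total).

['B']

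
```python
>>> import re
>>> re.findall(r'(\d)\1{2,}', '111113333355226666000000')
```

['1', '3', '6', '0']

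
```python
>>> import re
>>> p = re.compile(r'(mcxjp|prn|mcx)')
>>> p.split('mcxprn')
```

Matches to split on: at [0:3] → 'mcx'; at [3:6] → 'prn'.
The group in the pattern means `split` returns the separators' captures alongside the pieces.

['', 'mcx', '', 'prn', '']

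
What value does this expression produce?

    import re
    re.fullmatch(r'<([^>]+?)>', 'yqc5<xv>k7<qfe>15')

`re.fullmatch` is like wrapping the pattern in `^…$` (in single-line mode).
Here the string isn't matched end-to-end, so the call returns None.

None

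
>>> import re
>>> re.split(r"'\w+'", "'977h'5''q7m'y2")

Matches to split on: at [0:6] → "'977h'"; at [8:13] → "'q7m'".
`split` removes every match and returns the 3 fragments in between.

['', "5'", 'y2']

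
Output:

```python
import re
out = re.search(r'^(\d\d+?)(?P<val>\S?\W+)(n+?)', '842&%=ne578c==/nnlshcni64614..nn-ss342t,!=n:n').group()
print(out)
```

The match spans [0:7] → '842&%=n'.

842&%=n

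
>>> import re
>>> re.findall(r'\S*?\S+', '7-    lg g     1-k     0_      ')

['7-', 'lg', 'g', '1-k', '0_']

This matches zero or more of a non-whitespace character (lazy); then one or more of a non-whitespace character.
`findall` yields the raw match text (5 of them) because the pattern has no groups.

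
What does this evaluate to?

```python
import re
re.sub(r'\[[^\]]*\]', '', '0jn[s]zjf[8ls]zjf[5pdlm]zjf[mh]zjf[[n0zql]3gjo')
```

Matches: at [3:6] → '[s]'; at [9:14] → '[8ls]'; at [17:24] → '[5pdlm]'; at [27:31] → '[mh]'; at [34:42] → '[[n0zql]'.
Each match is replaced by ''.

'0jnzjfzjfzjfzjf3gjo'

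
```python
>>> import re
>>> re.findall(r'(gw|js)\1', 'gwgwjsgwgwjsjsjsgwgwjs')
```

['gw', 'gw', 'js', 'gw']

After group 1 captures some text, `\1` only succeeds where that same text appears again.
Walking the string: at [0:4] match 'gwgw', group 1 = 'gw'; at [6:10] match 'gwgw', group 1 = 'gw'; at [10:14] match 'jsjs', group 1 = 'js'; at [16:20] match 'gwgw', group 1 = 'gw'.
`findall` collects group 1 from each match (4 total).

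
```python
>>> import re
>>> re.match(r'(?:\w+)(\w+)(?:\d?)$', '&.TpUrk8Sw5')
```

None

The pattern matches one or more of a word character (non-capturing group); then one or more of a word character (captured); then optionally a digit (non-capturing group); then anchored at the end.
`re.match` won't scan ahead — the pattern has to work from the very first character.
Here the string doesn't start with a match, so the call returns None.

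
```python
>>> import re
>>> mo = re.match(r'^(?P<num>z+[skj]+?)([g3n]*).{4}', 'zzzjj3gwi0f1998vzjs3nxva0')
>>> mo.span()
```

(0, 8)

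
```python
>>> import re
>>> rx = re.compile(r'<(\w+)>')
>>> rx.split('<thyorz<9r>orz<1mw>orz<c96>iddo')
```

Because the pattern has a capturing group, `split` also inserts each captured text between the pieces.

['<thyorz', '9r', 'orz', '1mw', 'orz', 'c96', 'iddo']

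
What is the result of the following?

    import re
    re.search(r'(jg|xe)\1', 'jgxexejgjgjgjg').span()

(2, 6)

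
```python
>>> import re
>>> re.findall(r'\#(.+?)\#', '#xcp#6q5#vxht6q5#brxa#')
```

A non-greedy quantifier consumes as few characters as it can — just enough that the remainder of the pattern still matches from where it stops; whatever follows it matches normally.
With a single group, `findall` returns only what that group captured — 2 items.

['xcp', 'vxht6q5']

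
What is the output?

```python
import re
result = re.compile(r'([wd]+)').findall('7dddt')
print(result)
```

['ddd']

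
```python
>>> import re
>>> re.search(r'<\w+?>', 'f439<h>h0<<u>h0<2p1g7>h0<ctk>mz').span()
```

`re.search` scans for the first position where the pattern succeeds.
The match spans [4:7] → '<h>'.

(4, 7)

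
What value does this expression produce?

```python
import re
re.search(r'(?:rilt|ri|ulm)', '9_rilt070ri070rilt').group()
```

Branches in `(...|...)` are attempted left-to-right; the first branch that allows the whole pattern to succeed is taken.
Unlike `match`, `search` isn't anchored — it looks for the pattern anywhere in the string.
The match spans [2:6] → 'rilt'.

'rilt'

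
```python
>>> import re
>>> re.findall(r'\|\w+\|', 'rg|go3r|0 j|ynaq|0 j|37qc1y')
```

['|go3r|', '|ynaq|']

Walking the string: at [2:8] → '|go3r|'; at [11:17] → '|ynaq|'.
`findall` yields the raw match text (2 of them) because the pattern has no groups.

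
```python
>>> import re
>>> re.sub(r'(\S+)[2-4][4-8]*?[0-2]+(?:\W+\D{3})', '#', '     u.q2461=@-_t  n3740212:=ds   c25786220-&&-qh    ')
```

'     # #  #   '

Pattern: one or more of a non-whitespace character (captured); then a character in [2-4], then zero or more of a character in [4-8] (lazy), then one or more of a character in [0-2]; then one or more of a non-word character, then exactly 3 of a non-digit (non-capturing group).
Matches: at [5:18] → 'u.q2461=@-_t '; at [19:32] → 'n3740212:=ds '; at [34:50] → 'c25786220-&&-qh '.
Each match is replaced by '#'.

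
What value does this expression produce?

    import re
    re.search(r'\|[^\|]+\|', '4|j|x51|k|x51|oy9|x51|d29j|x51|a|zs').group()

The match spans [1:4] → '|j|'.

'|j|'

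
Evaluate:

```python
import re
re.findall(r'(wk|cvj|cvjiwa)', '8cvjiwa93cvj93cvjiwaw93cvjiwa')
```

['cvj', 'cvj', 'cvj', 'cvj']

Alternation tries branches left to right and keeps the first one that lets the overall match succeed at that position.
Walking the string: at [1:4] match 'cvj', group 1 = 'cvj'; at [9:12] match 'cvj', group 1 = 'cvj'; at [14:17] match 'cvj', group 1 = 'cvj'; at [23:26] match 'cvj', group 1 = 'cvj'.
Because there's exactly one group, `findall` drops the full match and keeps group 1 from each hit.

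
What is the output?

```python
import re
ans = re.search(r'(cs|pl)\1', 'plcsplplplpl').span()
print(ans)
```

(4, 8)

`\1` has to match the exact text group 1 already captured.
The match spans [4:8] → 'plpl'.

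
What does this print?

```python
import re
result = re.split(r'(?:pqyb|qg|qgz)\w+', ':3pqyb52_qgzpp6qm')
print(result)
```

[':3', '']

Matches to split on: at [2:17] → 'pqyb52_qgzpp6qm'.
The string is cut at each match, leaving 2 pieces.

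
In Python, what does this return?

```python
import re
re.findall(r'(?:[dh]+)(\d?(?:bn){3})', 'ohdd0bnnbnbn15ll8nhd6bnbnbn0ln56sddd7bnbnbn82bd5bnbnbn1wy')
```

Pattern: one or more of one of [dh] (non-capturing group); then optionally a digit, then the literal 'bn' repeated 3 times (captured).
Matches: at [18:27] match 'hd6bnbnbn', group 1 = '6bnbnbn'; at [33:43] match 'ddd7bnbnbn', group 1 = '7bnbnbn'; at [46:54] match 'd5bnbnbn', group 1 = '5bnbnbn'.
Because there's exactly one group, `findall` drops the full match and keeps group 1 from each hit.

['6bnbnbn', '7bnbnbn', '5bnbnbn']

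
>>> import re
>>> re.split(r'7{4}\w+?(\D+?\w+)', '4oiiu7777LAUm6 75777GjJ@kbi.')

Because the quantifier is non-greedy, it stops expanding at the earliest point where the rest of the pattern can succeed.
With a capturing group present, the delimiter's captured portion is kept in the result list.

['4oiiu', 'AUm6', ' 75777GjJ@kbi.']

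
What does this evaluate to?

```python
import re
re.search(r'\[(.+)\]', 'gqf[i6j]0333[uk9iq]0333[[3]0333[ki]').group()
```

'[i6j]0333[uk9iq]0333[[3]0333[ki]'

The match spans [3:35] → '[i6j]0333[uk9iq]0333[[3]0333[ki]'.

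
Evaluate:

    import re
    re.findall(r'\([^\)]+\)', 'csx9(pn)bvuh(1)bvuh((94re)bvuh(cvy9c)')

['(pn)', '(1)', '((94re)', '(cvy9c)']

No capturing groups, so `findall` returns the 4 full match strings.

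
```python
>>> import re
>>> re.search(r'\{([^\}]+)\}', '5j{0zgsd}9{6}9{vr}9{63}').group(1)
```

The match spans [2:9] → '{0zgsd}'.
Captured: group 1 = '0zgsd'.

'0zgsd'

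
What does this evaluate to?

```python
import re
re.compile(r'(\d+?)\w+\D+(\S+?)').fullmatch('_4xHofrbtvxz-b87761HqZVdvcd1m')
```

None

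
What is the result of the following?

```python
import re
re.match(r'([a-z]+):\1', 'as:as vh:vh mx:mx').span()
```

`re.match` only tries the pattern at the start of the string.
The match spans [0:5] → 'as:as'.

(0, 5)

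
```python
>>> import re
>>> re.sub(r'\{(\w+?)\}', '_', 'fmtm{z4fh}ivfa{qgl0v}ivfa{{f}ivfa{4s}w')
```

`sub` substitutes '_' at each match site.

'fmtm_ivfa_ivfa{_ivfa_w'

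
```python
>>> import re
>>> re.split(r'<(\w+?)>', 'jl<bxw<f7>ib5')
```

['jl<bxw', 'f7', 'ib5']

Matches to split on: at [6:10] → '<f7>'.
The group in the pattern means `split` returns the separators' captures alongside the pieces.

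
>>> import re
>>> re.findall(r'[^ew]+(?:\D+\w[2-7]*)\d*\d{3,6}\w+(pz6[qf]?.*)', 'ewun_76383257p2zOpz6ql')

Pattern: one or more of any character except [ew]; then one or more of a non-digit, then a word character, then zero or more of a character in [2-7] (non-capturing group); then zero or more of a digit, then 3 to 6 of a digit, then one or more of a word character; then the literal 'pz6', then optionally one of [qf], then zero or more of any character (captured).
Matches: at [2:22] match 'un_76383257p2zOpz6ql', group 1 = 'pz6ql'.
Because there's exactly one group, `findall` drops the full match and keeps group 1 from the one hit.

['pz6ql']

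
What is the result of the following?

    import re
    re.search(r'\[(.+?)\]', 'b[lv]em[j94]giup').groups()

('lv',)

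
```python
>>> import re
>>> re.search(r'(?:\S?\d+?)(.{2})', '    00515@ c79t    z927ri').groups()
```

('51',)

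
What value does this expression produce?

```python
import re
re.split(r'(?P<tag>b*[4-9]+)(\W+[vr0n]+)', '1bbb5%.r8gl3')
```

Pattern: zero or more of the literal 'b', then one or more of a character in [4-9] (captured as 'tag'); then one or more of a non-word character, then one or more of one of [vr0n] (captured).
Matches to split on: at [1:8] → 'bbb5%.r'.
The group in the pattern means `split` returns the separators' captures alongside the pieces.

['1', 'bbb5', '%.r', '8gl3']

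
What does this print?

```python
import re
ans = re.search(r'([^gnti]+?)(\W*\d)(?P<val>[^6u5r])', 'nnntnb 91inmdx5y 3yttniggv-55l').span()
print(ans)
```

(5, 9)

Because the quantifier is non-greedy, it stops expanding at the earliest point where the rest of the pattern can succeed.
The match spans [5:9] → 'b 91'.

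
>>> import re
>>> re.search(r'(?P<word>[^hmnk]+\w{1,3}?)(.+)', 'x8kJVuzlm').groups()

('x8k', 'JVuzlm')

This matches one or more of any character except [hmnk], then 1 to 3 of a word character (lazy) (captured as 'word'); then one or more of any character (captured).
Lazy quantifiers expand one character at a time until the remainder of the pattern can match.
`re.search` scans for the first position where the pattern succeeds.
The match spans [0:9] → 'x8kJVuzlm'.
Captured: group 1 = 'x8k', group 2 = 'JVuzlm'.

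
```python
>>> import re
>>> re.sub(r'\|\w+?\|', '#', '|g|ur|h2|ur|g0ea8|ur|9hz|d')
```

`sub` substitutes '#' at each match site.

'#ur#ur#ur#d'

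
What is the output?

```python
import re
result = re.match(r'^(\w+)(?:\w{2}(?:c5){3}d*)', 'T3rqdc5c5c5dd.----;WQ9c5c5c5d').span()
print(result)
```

`re.match` won't scan ahead — the pattern has to work from the very first character.
The match spans [0:13] → 'T3rqdc5c5c5dd'.

(0, 13)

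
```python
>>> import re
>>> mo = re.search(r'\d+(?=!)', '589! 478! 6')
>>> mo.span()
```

(0, 3)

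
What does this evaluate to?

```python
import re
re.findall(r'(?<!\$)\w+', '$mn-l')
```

['n', 'l']

The negative lookahead/lookbehind blocks any match where the forbidden context is present.
Walking the string: at [2:3] → 'n'; at [4:5] → 'l'.
With no groups in the pattern, `findall` gives back each whole match — 2 here.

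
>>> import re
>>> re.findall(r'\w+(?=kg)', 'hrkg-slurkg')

The positive lookaround only admits positions where the adjacent text matches; those characters stay outside the span.
Matches: at [0:2] → 'hr'; at [5:9] → 'slur'.
Since nothing is captured, `findall` lists the 2 matched substrings directly.

['hr', 'slur']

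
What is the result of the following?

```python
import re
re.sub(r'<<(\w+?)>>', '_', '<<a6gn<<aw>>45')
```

Matches: at [6:12] → '<<aw>>'.
Each match is replaced by '_'.

'<<a6gn_45'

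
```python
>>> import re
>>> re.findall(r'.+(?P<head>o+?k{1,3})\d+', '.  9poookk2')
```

`findall` collects group 1 from the one match (1 total).

['okk']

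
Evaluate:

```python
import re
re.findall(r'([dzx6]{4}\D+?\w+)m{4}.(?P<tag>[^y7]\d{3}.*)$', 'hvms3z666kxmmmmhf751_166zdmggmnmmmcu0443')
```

`findall` packs the 2 group values into a tuple for every match.

[('z666kx', 'f751_166zdmggmnmmmcu0443')]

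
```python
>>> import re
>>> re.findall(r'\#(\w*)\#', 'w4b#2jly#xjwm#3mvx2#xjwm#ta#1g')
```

['2jly', '3mvx2', 'ta']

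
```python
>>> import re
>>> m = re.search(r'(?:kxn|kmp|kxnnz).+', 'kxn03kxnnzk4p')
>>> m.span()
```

Unlike `match`, `search` isn't anchored — it looks for the pattern anywhere in the string.
The match spans [0:13] → 'kxn03kxnnzk4p'.

(0, 13)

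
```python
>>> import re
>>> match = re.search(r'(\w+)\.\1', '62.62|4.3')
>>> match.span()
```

After group 1 captures some text, `\1` only succeeds where that same text appears again.
The match spans [0:5] → '62.62'.

(0, 5)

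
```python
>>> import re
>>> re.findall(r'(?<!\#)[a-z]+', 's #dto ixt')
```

['s', 'to', 'ixt']

The negative lookaround is zero-width — it rules out positions where the adjacent text would match, without consuming anything.
With no groups in the pattern, `findall` gives back each whole match — 3 here.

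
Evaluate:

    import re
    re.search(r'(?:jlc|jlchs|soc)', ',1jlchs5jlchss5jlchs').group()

Alternation isn't longest-match — the leftmost alternative that fits at this position is chosen.
`re.search` scans for the first position where the pattern succeeds.
The match spans [2:5] → 'jlc'.

'jlc'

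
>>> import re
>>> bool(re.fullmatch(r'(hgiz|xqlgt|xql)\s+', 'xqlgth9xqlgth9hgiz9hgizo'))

False

`re.fullmatch` requires the pattern to consume the entire string.
Here there's no way to consume every character, so the call returns None, and `bool(None)` is False.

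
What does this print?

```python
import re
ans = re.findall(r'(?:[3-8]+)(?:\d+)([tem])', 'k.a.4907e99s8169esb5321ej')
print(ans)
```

['e', 'e', 'e']

Pattern: one or more of a character in [3-8] (non-capturing group); then one or more of a digit (non-capturing group); then one of [tem] (captured).
`findall` collects group 1 from each match (3 total).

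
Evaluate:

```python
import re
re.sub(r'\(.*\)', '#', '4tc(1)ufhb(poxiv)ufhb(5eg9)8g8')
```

'4tc#8g8'

`sub` substitutes '#' at each match site.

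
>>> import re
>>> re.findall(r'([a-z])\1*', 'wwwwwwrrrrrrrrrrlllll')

A backreference is literal: `\1` must see the identical characters the first group matched.
With a single group, `findall` returns only what that group captured — 3 items.

['w', 'r', 'l']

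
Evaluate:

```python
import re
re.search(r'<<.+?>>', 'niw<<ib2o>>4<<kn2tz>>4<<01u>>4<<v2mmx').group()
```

`re.search` scans for the first position where the pattern succeeds.
The match spans [3:11] → '<<ib2o>>'.

'<<ib2o>>'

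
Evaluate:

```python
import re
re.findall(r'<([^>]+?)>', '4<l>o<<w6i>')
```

Walking the string: at [1:4] match '<l>', group 1 = 'l'; at [5:11] match '<<w6i>', group 1 = '<w6i'.
With a single group, `findall` returns only what that group captured — 2 items.

['l', '<w6i']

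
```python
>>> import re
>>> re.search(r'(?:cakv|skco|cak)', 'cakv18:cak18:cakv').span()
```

(0, 4)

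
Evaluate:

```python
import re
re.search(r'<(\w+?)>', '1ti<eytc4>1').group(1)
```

'eytc4'

The match spans [3:10] → '<eytc4>'.
Captured: group 1 = 'eytc4'.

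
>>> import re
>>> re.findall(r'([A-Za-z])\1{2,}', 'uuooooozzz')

['o', 'z']

The backreference `\1` re-matches whatever the first group consumed, character for character.
Matches: at [2:7] match 'ooooo', group 1 = 'o'; at [7:10] match 'zzz', group 1 = 'z'.
Because there's exactly one group, `findall` drops the full match and keeps group 1 from each hit.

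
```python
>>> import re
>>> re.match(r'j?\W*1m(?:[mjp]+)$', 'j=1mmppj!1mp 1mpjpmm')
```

None

With `match`, the pattern is implicitly anchored at the beginning.
Here the pattern fails at index 0, so the call returns None.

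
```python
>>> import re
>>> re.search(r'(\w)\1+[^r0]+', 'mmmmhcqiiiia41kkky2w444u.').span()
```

(0, 25)

`\1` has to match the exact text group 1 already captured.
The match spans [0:25] → 'mmmmhcqiiiia41kkky2w444u.'.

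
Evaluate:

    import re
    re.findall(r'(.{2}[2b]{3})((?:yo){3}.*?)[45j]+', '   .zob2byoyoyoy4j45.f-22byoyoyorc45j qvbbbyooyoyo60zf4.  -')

[('zob2b', 'yoyoyoy'), ('f-22b', 'yoyoyorc')]

Lazy quantifiers expand one character at a time until the remainder of the pattern can match.
`findall` packs the 2 group values into a tuple for every match.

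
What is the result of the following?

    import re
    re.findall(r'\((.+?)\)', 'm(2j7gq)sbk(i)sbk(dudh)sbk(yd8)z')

['2j7gq', 'i', 'dudh', 'yd8']

Because the quantifier is non-greedy, it stops expanding at the earliest point where the rest of the pattern can succeed.
Because there's exactly one group, `findall` drops the full match and keeps group 1 from each hit.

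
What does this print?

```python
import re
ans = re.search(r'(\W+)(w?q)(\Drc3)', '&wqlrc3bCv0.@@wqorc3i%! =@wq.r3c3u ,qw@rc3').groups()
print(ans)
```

Pattern: one or more of a non-word character (captured); then optionally the literal 'w', then a literal 'q' (captured); then a non-digit, then the literal 'rc3' (captured).
Unlike `match`, `search` isn't anchored — it looks for the pattern anywhere in the string.
The match spans [0:7] → '&wqlrc3'.
Captured: group 1 = '&', group 2 = 'wq', group 3 = 'lrc3'.

('&', 'wq', 'lrc3')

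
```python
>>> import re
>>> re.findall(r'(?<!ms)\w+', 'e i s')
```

Because the assertion is negative and zero-width, positions next to the forbidden text are skipped.
Scanning left to right: at [0:1] → 'e'; at [2:3] → 'i'; at [4:5] → 's'.
With no groups in the pattern, `findall` gives back each whole match — 3 here.

['e', 'i', 's']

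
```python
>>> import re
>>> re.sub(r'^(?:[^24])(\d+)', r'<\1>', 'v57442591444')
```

'<57442591444>'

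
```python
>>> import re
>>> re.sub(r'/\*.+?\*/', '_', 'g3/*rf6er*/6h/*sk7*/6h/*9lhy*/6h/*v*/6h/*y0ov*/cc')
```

Matches: at [2:11] → '/*rf6er*/'; at [13:20] → '/*sk7*/'; at [22:30] → '/*9lhy*/'; at [32:37] → '/*v*/'; at [39:47] → '/*y0ov*/'.
Every occurrence is swapped for '_'.

'g3_6h_6h_6h_6h_cc'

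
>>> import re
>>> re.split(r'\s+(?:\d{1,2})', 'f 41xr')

This matches one or more of whitespace; then 1 to 2 of a digit (non-capturing group).
Matches to split on: at [1:4] → ' 41'.
`split` removes every match and returns the 2 fragments in between.

['f', 'xr']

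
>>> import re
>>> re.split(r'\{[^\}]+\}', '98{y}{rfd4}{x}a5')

['98', '', '', 'a5']

Matches to split on: at [2:5] → '{y}'; at [5:11] → '{rfd4}'; at [11:14] → '{x}'.
Each match becomes a cut point; 4 segments remain.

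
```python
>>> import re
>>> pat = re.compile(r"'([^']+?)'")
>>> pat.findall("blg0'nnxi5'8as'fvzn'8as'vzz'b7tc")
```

['nnxi5', 'fvzn', 'vzz']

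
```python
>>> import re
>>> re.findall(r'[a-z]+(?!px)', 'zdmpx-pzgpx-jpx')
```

The negative lookaround is zero-width — it rules out positions where the adjacent text would match, without consuming anything.
No capturing groups, so `findall` returns the 3 full match strings.

['zdmpx', 'pzgpx', 'jpx']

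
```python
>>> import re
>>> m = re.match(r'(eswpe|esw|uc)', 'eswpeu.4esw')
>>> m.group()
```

'eswpe'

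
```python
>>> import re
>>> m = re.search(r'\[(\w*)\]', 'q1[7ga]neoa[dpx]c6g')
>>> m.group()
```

`search` walks the string left to right and returns the first match it finds.
The match spans [2:7] → '[7ga]'.
Captured: group 1 = '7ga'.

'[7ga]'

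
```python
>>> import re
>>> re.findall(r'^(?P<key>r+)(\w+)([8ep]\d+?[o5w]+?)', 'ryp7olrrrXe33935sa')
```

The pattern matches anchored at the start of the string; then one or more of a literal 'r' (captured as 'key'); then one or more of a word character (captured); then one of [8ep], then one or more of a digit (lazy), then one or more of one of [o5w] (lazy) (captured).
Walking the string: at [0:16] match 'ryp7olrrrXe33935', groups = ('r', 'yp7olrrrX', 'e33935').
3 groups means the one result is a tuple of 3 captured strings — 1 here.

[('r', 'yp7olrrrX', 'e33935')]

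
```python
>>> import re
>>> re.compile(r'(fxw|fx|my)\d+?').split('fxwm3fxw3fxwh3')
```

['fxwm3', 'fxw', 'fxwh3']

Matches to split on: at [5:9] → 'fxw3'.
Because the pattern has a capturing group, `split` also inserts each captured text between the pieces.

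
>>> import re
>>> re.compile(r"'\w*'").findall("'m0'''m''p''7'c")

["'m0'", "''", "''", "''"]

Matches: at [0:4] → "'m0'"; at [4:6] → "''"; at [7:9] → "''"; at [10:12] → "''".
`findall` yields the raw match text (4 of them) because the pattern has no groups.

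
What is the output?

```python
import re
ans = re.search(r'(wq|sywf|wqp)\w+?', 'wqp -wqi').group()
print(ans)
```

wqp

`search` walks the string left to right and returns the first match it finds.
The match spans [0:3] → 'wqp'.
Captured: group 1 = 'wq'.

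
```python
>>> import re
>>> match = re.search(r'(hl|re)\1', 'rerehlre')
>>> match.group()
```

The backreference `\1` re-matches whatever the first group consumed, character for character.
Unlike `match`, `search` isn't anchored — it looks for the pattern anywhere in the string.
The match spans [0:4] → 'rere'.
Captured: group 1 = 're'.

'rere'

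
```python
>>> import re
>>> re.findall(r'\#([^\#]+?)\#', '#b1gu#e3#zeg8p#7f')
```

['b1gu', 'zeg8p']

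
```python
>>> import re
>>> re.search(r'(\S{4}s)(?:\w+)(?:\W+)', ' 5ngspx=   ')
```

None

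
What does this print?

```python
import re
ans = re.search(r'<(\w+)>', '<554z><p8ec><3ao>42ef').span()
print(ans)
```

(0, 6)

The match spans [0:6] → '<554z>'.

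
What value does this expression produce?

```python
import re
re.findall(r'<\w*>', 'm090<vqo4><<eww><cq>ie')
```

['<vqo4>', '<eww>', '<cq>']

Matches: at [4:10] → '<vqo4>'; at [11:16] → '<eww>'; at [16:20] → '<cq>'.
With no groups in the pattern, `findall` gives back each whole match — 3 here.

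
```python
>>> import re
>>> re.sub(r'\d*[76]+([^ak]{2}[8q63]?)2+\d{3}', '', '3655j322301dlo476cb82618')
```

This matches zero or more of a digit, then one or more of one of [76]; then exactly 2 of any character except [ak], then optionally one of [8q63] (captured); then one or more of the literal '2', then exactly 3 of a digit.
Matches: at [14:24] → '476cb82618'.
Every occurrence is swapped for ''.

'3655j322301dlo'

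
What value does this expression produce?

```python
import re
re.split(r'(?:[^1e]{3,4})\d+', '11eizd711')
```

The pattern matches 3 to 4 of any character except [1e] (non-capturing group); then one or more of a digit.
Matches to split on: at [3:9] → 'izd711'.
Splitting on the pattern gives 2 pieces.

['11e', '']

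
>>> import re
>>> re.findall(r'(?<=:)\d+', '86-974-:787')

['787']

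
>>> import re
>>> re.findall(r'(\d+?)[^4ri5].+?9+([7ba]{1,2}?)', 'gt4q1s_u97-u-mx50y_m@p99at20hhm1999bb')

With 2 capturing groups, `findall` returns a 2-tuple per match.

[('4', '7'), ('5', 'a'), ('2', 'b')]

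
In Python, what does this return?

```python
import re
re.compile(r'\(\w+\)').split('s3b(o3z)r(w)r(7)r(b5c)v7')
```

Matches to split on: at [3:8] → '(o3z)'; at [9:12] → '(w)'; at [13:16] → '(7)'; at [17:22] → '(b5c)'.
Splitting on the pattern gives 5 pieces.

['s3b', 'r', 'r', 'r', 'v7']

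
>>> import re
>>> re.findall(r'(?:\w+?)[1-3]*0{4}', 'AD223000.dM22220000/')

['dM22220000']

No capturing groups, so `findall` returns the 1 full match string.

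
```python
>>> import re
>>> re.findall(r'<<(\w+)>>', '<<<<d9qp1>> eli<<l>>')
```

Because there's exactly one group, `findall` drops the full match and keeps group 1 from each hit.

['d9qp1', 'l']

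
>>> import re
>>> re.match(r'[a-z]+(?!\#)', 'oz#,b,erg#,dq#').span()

The negative lookaround is zero-width — it rules out positions where the adjacent text would match, without consuming anything.
`match` is anchored at position 0; if the pattern doesn't fit there, it returns None.
The match spans [0:1] → 'o'.

(0, 1)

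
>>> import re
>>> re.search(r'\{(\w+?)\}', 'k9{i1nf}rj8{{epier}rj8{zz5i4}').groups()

('i1nf',)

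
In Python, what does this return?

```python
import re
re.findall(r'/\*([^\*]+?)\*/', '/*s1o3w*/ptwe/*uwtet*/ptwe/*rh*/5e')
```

['s1o3w', 'uwtet', 'rh']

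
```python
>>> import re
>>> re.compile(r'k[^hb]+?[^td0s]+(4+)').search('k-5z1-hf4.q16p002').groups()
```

The match spans [0:9] → 'k-5z1-hf4'.
Captured: group 1 = '4'.

('4',)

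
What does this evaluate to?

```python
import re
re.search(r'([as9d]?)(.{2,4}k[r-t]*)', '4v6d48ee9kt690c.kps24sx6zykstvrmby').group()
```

Pattern: optionally one of [as9d] (captured); then 2 to 4 of any character, then the literal 'k', then zero or more of a character in [r-t] (captured).
Unlike `match`, `search` isn't anchored — it looks for the pattern anywhere in the string.
The match spans [5:11] → '8ee9kt'.
Captured: group 1 = '', group 2 = '8ee9kt'.

'8ee9kt'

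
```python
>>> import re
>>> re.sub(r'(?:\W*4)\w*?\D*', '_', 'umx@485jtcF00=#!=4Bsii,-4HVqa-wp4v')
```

'umx_85jtcF00___'

Pattern: zero or more of a non-word character, then the literal '4' (non-capturing group); then zero or more of a word character (lazy), then zero or more of a non-digit.
A `+?`/`*?`/`{m,n}?` starts at its minimum and grows only as far as needed for what follows to match.
Matches: at [3:5] → '@4'; at [13:24] → '=#!=4Bsii,-'; at [24:32] → '4HVqa-wp'; at [32:34] → '4v'.
`sub` substitutes '_' at each match site.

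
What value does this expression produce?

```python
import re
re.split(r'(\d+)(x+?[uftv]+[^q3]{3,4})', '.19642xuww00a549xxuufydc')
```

['.', '19642', 'xuww00', 'a', '549', 'xxuufydc', '']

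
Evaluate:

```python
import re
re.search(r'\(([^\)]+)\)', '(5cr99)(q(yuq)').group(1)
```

'5cr99'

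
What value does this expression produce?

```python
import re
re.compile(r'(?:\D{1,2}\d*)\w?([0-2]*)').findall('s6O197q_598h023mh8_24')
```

['1', '02', '2']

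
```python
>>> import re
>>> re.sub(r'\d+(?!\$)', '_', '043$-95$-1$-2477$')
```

'_3$-_5$-1$-_7$'

Because the assertion is negative and zero-width, positions next to the forbidden text are skipped.
Matches: at [0:2] → '04'; at [5:6] → '9'; at [12:15] → '247'.
`sub` substitutes '_' at each match site.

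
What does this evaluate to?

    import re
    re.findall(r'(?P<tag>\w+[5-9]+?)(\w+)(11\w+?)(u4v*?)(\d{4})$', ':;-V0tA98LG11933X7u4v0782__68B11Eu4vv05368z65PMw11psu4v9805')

[('V0tA98LG11933X7u4v0782__68B11Eu4vv05368z65', 'PMw', '11ps', 'u4v', '9805')]

`findall` packs the 5 group values into a tuple for every match.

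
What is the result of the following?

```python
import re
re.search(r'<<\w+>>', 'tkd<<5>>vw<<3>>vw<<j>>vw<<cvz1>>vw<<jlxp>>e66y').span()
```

(3, 8)

`re.search` scans for the first position where the pattern succeeds.
The match spans [3:8] → '<<5>>'.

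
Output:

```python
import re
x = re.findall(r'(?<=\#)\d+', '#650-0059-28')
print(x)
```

['650']

The positive lookaround only admits positions where the adjacent text matches; those characters stay outside the span.
Walking the string: at [1:4] → '650'.
`findall` yields the raw match text (1 of them) because the pattern has no groups.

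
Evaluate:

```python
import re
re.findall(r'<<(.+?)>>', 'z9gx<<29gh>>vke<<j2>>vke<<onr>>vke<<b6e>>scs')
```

['29gh', 'j2', 'onr', 'b6e']

Because the quantifier is non-greedy, it stops expanding at the earliest point where the rest of the pattern can succeed.
Matches: at [4:12] match '<<29gh>>', group 1 = '29gh'; at [15:21] match '<<j2>>', group 1 = 'j2'; at [24:31] match '<<onr>>', group 1 = 'onr'; at [34:41] match '<<b6e>>', group 1 = 'b6e'.
One capturing group, so `findall` returns just the captured substring from each match — 4 in all.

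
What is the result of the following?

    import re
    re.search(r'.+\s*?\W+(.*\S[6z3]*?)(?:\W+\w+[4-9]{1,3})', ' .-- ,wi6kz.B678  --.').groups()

Pattern: one or more of any character, then zero or more of whitespace (lazy), then one or more of a non-word character; then zero or more of any character, then a non-whitespace character, then zero or more of one of [6z3] (lazy) (captured); then one or more of a non-word character, then one or more of a word character, then 1 to 3 of a character in [4-9] (non-capturing group).
`re.search` tries every starting position until one works.
The match spans [0:16] → ' .-- ,wi6kz.B678'.
Captured: group 1 = 'wi6kz'.

('wi6kz',)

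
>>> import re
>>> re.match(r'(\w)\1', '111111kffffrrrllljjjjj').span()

(0, 2)

The backreference `\1` re-matches whatever the first group consumed, character for character.
With `match`, the pattern is implicitly anchored at the beginning.
The match spans [0:2] → '11'.
Captured: group 1 = '1'.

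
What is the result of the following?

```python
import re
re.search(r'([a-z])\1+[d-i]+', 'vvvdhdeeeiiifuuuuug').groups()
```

('v',)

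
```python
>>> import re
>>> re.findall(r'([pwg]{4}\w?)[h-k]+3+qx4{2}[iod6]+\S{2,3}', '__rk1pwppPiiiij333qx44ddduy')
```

Because there's exactly one group, `findall` drops the full match and keeps group 1 from the one hit.

['pwppP']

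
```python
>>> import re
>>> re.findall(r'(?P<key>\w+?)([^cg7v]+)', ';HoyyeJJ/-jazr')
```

This matches one or more of a word character (lazy) (captured as 'key'); then one or more of any character except [cg7v] (captured).
Lazy quantifiers expand one character at a time until the remainder of the pattern can match.
Scanning left to right: at [1:14] match 'HoyyeJJ/-jazr', groups = ('H', 'oyyeJJ/-jazr').
Multiple groups make `findall` return tuples — one 2-tuple for the one match.

[('H', 'oyyeJJ/-jazr')]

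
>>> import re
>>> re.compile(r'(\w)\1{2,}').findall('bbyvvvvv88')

['v']

A backreference is literal: `\1` must see the identical characters the first group matched.
Matches: at [3:8] match 'vvvvv', group 1 = 'v'.
`findall` collects group 1 from the one match (1 total).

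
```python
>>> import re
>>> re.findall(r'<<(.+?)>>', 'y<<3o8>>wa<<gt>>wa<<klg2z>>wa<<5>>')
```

['3o8', 'gt', 'klg2z', '5']

The `?` after the quantifier makes it lazy — it takes as little as possible before letting the rest of the pattern try.
With a single group, `findall` returns only what that group captured — 4 items.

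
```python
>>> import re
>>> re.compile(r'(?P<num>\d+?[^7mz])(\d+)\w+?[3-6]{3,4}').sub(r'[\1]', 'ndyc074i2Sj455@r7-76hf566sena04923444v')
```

Pattern: one or more of a digit (lazy), then any character except [7mz] (captured as 'num'); then one or more of a digit (captured); then one or more of a word character (lazy), then 3 to 4 of a character in [3-6].
Matches: at [4:14] → '074i2Sj455'; at [16:25] → '7-76hf566'; at [29:37] → '04923444'.
`\1` in the replacement pulls in group 1's text for each match.

'ndyc[074i]@r[7-]sena[04]v'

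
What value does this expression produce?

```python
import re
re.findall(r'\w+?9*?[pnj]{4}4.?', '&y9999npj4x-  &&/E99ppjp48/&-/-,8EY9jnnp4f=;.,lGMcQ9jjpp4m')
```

This matches one or more of a word character (lazy), then zero or more of the literal '9' (lazy); then exactly 4 of one of [pnj], then the literal '4', then optionally any character.
Scanning left to right: at [17:26] → 'E99ppjp48'; at [32:42] → '8EY9jnnp4f'; at [46:58] → 'lGMcQ9jjpp4m'.
No capturing groups, so `findall` returns the 3 full match strings.

['E99ppjp48', '8EY9jnnp4f', 'lGMcQ9jjpp4m']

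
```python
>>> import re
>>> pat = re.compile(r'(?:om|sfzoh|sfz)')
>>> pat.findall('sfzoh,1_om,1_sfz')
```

The regex engine tests alternatives in the order written; an earlier branch that matches wins even if a later one would match more.
Since nothing is captured, `findall` lists the 3 matched substrings directly.

['sfzoh', 'om', 'sfz']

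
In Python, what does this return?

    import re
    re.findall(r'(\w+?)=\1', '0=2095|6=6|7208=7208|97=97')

['6', '7208', '97']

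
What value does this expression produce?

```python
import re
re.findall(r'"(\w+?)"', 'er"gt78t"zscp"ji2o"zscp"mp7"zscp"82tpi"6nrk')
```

['gt78t', 'ji2o', 'mp7', '82tpi']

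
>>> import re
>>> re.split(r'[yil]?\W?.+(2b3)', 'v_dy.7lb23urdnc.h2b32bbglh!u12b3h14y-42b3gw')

['', '2b3', 'gw']

Because the pattern has a capturing group, `split` also inserts each captured text between the pieces.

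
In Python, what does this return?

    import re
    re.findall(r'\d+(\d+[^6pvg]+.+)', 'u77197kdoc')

Because there's exactly one group, `findall` drops the full match and keeps group 1 from the one hit.

['7kdoc']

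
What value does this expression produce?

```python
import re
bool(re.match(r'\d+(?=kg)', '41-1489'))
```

False

With `match`, the pattern is implicitly anchored at the beginning.
Here the string doesn't start with a match, so the call returns None, and `bool(None)` is False.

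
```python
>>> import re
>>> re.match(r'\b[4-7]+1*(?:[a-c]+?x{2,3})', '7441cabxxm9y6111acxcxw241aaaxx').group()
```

'7441cabxx'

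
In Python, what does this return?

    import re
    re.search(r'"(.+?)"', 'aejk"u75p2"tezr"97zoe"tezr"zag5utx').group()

'"u75p2"'

`re.search` scans for the first position where the pattern succeeds.
The match spans [4:11] → '"u75p2"'.
Captured: group 1 = 'u75p2'.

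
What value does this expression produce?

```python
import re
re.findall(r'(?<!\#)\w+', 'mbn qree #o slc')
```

A negative assertion filters positions out without eating any characters.
`findall` yields the raw match text (3 of them) because the pattern has no groups.

['mbn', 'qree', 'slc']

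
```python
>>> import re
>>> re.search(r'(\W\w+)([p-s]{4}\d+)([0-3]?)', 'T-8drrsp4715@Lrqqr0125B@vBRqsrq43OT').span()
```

This matches a non-word character, then one or more of a word character (captured); then exactly 4 of a character in [p-s], then one or more of a digit (captured); then optionally a character in [0-3] (captured).
`re.search` tries every starting position until one works.
The match spans [1:12] → '-8drrsp4715'.
Captured: group 1 = '-8d', group 2 = 'rrsp4715', group 3 = ''.

(1, 12)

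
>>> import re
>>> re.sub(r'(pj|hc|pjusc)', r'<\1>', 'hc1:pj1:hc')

'<hc>1:<pj>1:<hc>'

Matches: at [0:2] → 'hc'; at [4:6] → 'pj'; at [8:10] → 'hc'.
The replacement refers to a captured group, so each match is rewritten using its own captured text.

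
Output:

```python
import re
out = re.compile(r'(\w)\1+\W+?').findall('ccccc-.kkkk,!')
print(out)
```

['c', 'k']

`\1` has to match the exact text group 1 already captured.
With a single group, `findall` returns only what that group captured — 2 items.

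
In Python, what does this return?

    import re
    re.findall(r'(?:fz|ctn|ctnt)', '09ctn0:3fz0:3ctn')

['ctn', 'fz', 'ctn']

Matches: at [2:5] → 'ctn'; at [8:10] → 'fz'; at [13:16] → 'ctn'.
`findall` yields the raw match text (3 of them) because the pattern has no groups.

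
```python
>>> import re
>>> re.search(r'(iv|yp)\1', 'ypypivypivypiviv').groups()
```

('yp',)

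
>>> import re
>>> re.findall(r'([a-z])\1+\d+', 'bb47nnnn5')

['b', 'n']

`\1` is not a pattern — it's the concrete string captured by group 1, re-applied verbatim.
Scanning left to right: at [0:4] match 'bb47', group 1 = 'b'; at [4:9] match 'nnnn5', group 1 = 'n'.
With a single group, `findall` returns only what that group captured — 2 items.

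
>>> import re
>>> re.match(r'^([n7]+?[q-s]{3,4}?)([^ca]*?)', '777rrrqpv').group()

This matches anchored at the start of the string; then one or more of one of [n7] (lazy), then 3 to 4 of a character in [q-s] (lazy) (captured); then zero or more of any character except [ca] (lazy) (captured).
A non-greedy quantifier consumes as few characters as it can — just enough that the remainder of the pattern still matches from where it stops; whatever follows it matches normally.
With `match`, the pattern is implicitly anchored at the beginning.
The match spans [0:6] → '777rrr'.
Captured: group 1 = '777rrr', group 2 = ''.

'777rrr'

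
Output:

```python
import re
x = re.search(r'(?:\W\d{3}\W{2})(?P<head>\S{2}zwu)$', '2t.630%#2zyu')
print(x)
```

None

Here no position works, so the call returns None.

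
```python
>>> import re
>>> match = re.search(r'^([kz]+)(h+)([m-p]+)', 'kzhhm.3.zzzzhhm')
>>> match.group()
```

'kzhhm'

This matches anchored at the start of the string; then one or more of one of [kz] (captured); then one or more of a literal 'h' (captured); then one or more of a character in [m-p] (captured).
The match spans [0:5] → 'kzhhm'.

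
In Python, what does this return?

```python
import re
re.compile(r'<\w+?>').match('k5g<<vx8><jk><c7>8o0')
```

`re.match` won't scan ahead — the pattern has to work from the very first character.
Here position 0 doesn't satisfy it, so the call returns None.

None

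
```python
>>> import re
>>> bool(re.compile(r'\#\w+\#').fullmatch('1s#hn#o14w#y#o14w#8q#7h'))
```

For `fullmatch`, every character of the input must be accounted for by the pattern.
Here there's no way to consume every character, so the call returns None, and `bool(None)` is False.

False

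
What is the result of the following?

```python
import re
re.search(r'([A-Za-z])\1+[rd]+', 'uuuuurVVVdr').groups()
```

('u',)

The backreference `\1` re-matches whatever the first group consumed, character for character.
`search` walks the string left to right and returns the first match it finds.
The match spans [0:6] → 'uuuuur'.
Captured: group 1 = 'u'.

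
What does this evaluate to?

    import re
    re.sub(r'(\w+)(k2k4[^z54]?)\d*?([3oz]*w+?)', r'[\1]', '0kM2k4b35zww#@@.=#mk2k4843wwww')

'0kM2k4b35zww#@@.=#[m]www'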